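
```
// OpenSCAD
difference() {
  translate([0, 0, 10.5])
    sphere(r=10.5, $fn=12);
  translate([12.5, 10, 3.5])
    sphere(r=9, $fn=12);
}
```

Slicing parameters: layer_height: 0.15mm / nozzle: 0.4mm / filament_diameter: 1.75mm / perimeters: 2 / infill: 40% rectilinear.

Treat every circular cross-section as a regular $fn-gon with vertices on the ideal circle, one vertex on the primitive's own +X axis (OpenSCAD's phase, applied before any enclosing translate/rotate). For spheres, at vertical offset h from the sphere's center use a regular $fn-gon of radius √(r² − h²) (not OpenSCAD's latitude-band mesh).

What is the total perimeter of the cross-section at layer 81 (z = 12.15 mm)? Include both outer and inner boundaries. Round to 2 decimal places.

64.41 mm

At z = 12.15 mm: the sphere: section is a regular 12-gon, circumradius = √(r²−h²) = √(10.5²−1.65²) = 10.370 (perimeter = 2·12·10.370·sin(180°/12) = 64.41 mm); the sphere at (12.5, 10): section is a regular 12-gon, circumradius = √(r²−h²) = √(9²−8.65²) = 2.485 (perimeter = 2·12·2.485·sin(180°/12) = 15.44 mm); Subtracting the remaining from the first: starting from the r=10.5 sphere, the r=9 sphere at (12.5, 10) misses the remaining region (no effect) — boundary = 64.41 mm. Overall, the cross-section is a single solid region. Total boundary length (outer) = 64.41 mm.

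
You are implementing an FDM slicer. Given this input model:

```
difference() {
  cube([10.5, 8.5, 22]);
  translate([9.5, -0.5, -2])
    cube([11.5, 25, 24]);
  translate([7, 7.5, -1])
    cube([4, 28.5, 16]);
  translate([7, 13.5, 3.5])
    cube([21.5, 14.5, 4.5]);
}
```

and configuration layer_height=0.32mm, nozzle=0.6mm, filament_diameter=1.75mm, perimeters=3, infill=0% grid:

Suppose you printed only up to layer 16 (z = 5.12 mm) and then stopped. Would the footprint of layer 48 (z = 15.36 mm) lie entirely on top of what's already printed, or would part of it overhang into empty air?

part overhangs

Compare the two slices. At z = 5.12: the cube (footprint 10.5×8.5) is included at this height (area 89.25 mm²); the cube at (9.5, -0.5) (footprint 11.5×25) is included at this height (area 287.50 mm²); the cube at (7, 7.5) is present — its section is the full 4×28.5 rectangle (area 114.00 mm²); the cube at (7, 13.5) (footprint 21.5×14.5) is included at this height (area 311.75 mm²); Subtracting the remaining from the first: starting from the 10.5×8.5 cube (89.25 mm²), the 11.5×25 cube at (9.5, -0.5) partially overlaps it — only the 8.50 mm² overlap (of its 287.50 mm²) is removed, clipping the outline; the 4×28.5 cube at (7, 7.5) partially overlaps it — only the 2.50 mm² overlap (of its 114.00 mm²) is removed, clipping the outline; the 21.5×14.5 cube at (7, 13.5) misses the remaining region (no effect) — area = 78.25 mm². At z = 15.36: the cube (footprint 10.5×8.5) is included at this height (area 89.25 mm²); the cube at (9.5, -0.5) (footprint 11.5×25) is included at this height (area 287.50 mm²); the cube at (7, 7.5) is absent (z outside [-1, 15]); the cube at (7, 13.5) does not reach this height (z outside [3.5, 8]); Taking the first minus the rest: starting from the 10.5×8.5 cube (89.25 mm²), the 11.5×25 cube at (9.5, -0.5) partially overlaps it — only the 8.50 mm² overlap (of its 287.50 mm²) is removed, clipping the outline — area = 80.75 mm². Checking containment: at z = 15.36 the cross-section extends beyond the z = 5.12 cross-section by about 2.50 mm².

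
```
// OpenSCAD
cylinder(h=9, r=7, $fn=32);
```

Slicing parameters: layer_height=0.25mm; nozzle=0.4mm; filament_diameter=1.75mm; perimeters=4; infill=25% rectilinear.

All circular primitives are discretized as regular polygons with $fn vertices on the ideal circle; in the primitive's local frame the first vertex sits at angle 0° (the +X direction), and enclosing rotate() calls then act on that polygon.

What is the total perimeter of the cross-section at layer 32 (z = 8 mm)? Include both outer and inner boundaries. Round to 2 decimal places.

43.91 mm

At z = 8 mm: the r=7 cylinder contributes a regular 32-gon of circumradius 7 (perimeter = 2·32·7.000·sin(180°/32) = 43.91 mm). Overall, the cross-section is a single solid region. Total boundary length (outer) = 43.91 mm.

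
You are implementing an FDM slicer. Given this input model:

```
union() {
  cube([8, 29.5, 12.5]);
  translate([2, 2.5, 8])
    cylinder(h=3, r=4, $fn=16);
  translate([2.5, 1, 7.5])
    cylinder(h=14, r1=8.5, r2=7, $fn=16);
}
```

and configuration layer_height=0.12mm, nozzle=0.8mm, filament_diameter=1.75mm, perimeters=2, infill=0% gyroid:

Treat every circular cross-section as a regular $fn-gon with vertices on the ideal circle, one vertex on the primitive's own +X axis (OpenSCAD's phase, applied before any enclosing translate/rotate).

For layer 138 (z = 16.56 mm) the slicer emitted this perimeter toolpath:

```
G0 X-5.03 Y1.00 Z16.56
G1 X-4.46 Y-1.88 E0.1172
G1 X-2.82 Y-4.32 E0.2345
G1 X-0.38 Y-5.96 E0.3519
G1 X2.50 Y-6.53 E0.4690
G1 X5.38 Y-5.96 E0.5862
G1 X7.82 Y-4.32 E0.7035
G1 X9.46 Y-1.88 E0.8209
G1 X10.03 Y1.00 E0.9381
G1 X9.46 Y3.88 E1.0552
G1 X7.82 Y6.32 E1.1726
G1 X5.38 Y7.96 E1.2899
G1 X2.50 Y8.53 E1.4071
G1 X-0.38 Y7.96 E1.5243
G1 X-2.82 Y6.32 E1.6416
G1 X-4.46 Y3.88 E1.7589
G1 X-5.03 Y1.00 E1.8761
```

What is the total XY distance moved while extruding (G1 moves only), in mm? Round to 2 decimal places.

Sum the Euclidean lengths of each G1 segment: total = 47.01 mm.

47.01 mm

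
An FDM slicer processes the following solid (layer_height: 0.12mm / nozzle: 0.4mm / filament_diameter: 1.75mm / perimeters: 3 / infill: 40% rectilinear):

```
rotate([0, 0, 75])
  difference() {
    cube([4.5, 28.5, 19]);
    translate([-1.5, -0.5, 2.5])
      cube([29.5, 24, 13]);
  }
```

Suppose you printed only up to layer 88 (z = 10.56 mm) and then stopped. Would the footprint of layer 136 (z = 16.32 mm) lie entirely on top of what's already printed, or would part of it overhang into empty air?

part overhangs

Compare the two slices. At z = 10.56: the cube is present — its section is the full 4.5×28.5 rectangle (area 128.25 mm²); the cube at (-1.5, -0.5) (footprint 29.5×24) is included at this height (area 708.00 mm²); Subtracting the remaining from the first: starting from the 4.5×28.5 cube (128.25 mm²), the 29.5×24 cube at (-1.5, -0.5) partially overlaps it — only the 105.75 mm² overlap (of its 708.00 mm²) is removed, clipping the outline — area = 22.50 mm²; (whole slice rotated 75° about Z — lengths, areas and connectivity unchanged). At z = 16.32: the 4.5×28.5 cube contributes its full rectangle (area 128.25 mm²); the cube at (-1.5, -0.5) is absent (z outside [2.5, 15.5]); Taking the first minus the rest: none of the subtracted shapes is present at this height, so the 4.5×28.5 cube is unchanged — area = 128.25 mm²; (whole slice rotated 75° about Z — lengths, areas and connectivity unchanged). Checking containment: at z = 16.32 the cross-section extends beyond the z = 10.56 cross-section by about 105.75 mm².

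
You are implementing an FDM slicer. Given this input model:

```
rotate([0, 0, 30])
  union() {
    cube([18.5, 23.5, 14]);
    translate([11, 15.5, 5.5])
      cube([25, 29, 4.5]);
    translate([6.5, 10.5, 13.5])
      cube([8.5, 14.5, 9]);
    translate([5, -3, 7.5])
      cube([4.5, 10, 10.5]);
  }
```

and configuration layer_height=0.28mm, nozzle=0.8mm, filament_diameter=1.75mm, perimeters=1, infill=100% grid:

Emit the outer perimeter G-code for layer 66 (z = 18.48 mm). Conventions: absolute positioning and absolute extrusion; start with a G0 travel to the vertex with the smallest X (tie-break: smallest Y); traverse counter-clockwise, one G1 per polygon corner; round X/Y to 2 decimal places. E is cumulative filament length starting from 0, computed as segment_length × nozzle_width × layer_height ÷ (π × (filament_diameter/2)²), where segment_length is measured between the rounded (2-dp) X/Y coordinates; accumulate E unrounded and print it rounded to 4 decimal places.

At z = 18.48 mm: the cube is not intersected at this z (z outside [0, 14]); the cube at (11, 15.5) is not intersected at this z (z outside [5.5, 10]); the cube at (6.5, 10.5) (footprint 8.5×14.5) is included at this height; the cube at (5, -3) is absent (z outside [7.5, 18]); Combining (union): only the 8.5×14.5 cube at (6.5, 10.5) is present, so the union is just that shape — 1 connected region; (rotated 30° about Z; rotation is an isometry so areas/perimeters/island counts are preserved). The outline is a single polygon with 4 vertices. Extrusion per mm of travel: 0.8 × 0.28 / (π × 0.875²) = 0.093128. Accumulating E over each segment gives final E = 4.2841.

G0 X-6.87 Y24.90 Z18.48
G1 X0.38 Y12.34 E1.3506
G1 X7.74 Y16.59 E2.1421
G1 X0.49 Y29.15 E3.4926
G1 X-6.87 Y24.90 E4.2841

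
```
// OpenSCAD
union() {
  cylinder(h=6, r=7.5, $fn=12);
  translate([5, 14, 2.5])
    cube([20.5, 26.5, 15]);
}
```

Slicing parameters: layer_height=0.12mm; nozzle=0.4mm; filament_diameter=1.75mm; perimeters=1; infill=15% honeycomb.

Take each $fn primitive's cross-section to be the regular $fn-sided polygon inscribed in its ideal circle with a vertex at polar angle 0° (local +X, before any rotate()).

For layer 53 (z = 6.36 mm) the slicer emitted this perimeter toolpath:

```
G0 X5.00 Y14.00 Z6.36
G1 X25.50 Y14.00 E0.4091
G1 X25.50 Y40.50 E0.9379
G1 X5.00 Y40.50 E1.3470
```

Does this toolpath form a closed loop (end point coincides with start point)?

Start point (G0): (5.00, 14.00). End point (last G1): the path does not return to the start — open.

no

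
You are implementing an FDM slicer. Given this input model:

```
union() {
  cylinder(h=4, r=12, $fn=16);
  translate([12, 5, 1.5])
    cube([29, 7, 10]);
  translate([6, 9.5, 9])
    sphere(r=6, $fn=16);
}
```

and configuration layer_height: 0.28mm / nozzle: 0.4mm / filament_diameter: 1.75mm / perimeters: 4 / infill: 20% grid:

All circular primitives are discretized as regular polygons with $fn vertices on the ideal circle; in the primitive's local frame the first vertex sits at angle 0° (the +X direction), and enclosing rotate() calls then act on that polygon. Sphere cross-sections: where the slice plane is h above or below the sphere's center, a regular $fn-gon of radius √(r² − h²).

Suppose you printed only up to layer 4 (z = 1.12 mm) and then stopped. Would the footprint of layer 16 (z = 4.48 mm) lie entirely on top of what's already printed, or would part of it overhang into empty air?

part overhangs

Compare the two slices. At z = 1.12: the r=12 cylinder gives a regular 16-gon of circumradius 12 (constant along its height) (area = (16/2)·12.000²·sin(360°/16) = 440.85 mm²); the cube at (12, 5) is absent (z outside [1.5, 11.5]); the sphere at (6, 9.5) is not intersected at this z (|z−center|=7.880 > r=6); Merging all regions: only the r=12 cylinder is present, so the union is just that shape — area = 440.85 mm². At z = 4.48: the cylinder does not reach this height (z outside [0, 4]); the cube at (12, 5) is present — its section is the full 29×7 rectangle (area 203.00 mm²); the r=6 sphere at (6, 9.5) slices to a regular 16-gon of circumradius 3.946 (√(r²−h²) with h=4.52 from center) (area = (16/2)·3.946²·sin(360°/16) = 47.67 mm²); Taking the union: the 2 present regions are separate (no shared area or edge), so areas and boundary lengths simply add and each stays a separate island — area = 250.67 mm². Checking containment: at z = 4.48 the cross-section extends beyond the z = 1.12 cross-section by about 223.68 mm².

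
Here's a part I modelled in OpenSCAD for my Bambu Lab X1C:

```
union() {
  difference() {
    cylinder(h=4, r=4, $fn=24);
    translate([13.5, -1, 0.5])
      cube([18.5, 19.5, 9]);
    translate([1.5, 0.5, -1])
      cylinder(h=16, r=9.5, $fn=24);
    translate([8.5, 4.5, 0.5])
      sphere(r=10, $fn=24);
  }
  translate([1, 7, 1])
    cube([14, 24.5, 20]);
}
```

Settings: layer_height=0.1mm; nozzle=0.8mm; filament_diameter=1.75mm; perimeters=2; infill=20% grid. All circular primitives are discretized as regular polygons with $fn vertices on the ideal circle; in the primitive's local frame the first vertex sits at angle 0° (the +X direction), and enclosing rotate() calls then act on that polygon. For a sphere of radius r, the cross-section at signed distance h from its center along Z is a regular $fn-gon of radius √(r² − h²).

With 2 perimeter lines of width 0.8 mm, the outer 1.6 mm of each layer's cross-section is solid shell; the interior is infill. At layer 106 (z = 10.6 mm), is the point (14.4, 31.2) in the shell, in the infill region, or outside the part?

At z = 10.6 mm: the cylinder is absent (z outside [0, 4]); the cube at (13.5, -1) is absent (z outside [0.5, 9.5]); the cylinder at (1.5, 0.5): section is a regular 24-gon, circumradius r=9.5; the sphere at (8.5, 4.5) is not intersected at this z (|z−center|=10.100 > r=10); Taking the first minus the rest: the first operand is absent here, so nothing remains; the 14×24.5 cube at (1, 7) contributes its full rectangle; Taking the union: only the 14×24.5 cube at (1, 7) is present, so the union is just that shape — 1 connected region. Overall, the cross-section is a single solid region. The nearest boundary edge runs (15.00, 31.50)→(1.00, 31.50); distance from the point to it = 0.30 mm. The point is inside the cross-section, 0.30 mm from the nearest boundary — within the 1.6 mm shell band (2 × 0.8).

shell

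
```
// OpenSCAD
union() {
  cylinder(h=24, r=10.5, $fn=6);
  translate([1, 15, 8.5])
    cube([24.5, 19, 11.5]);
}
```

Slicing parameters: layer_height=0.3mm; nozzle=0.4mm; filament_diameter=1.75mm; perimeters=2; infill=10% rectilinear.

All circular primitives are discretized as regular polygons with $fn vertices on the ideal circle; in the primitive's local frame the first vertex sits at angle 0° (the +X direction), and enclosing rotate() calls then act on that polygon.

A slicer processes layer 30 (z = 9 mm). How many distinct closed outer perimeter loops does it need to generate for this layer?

2

At z = 9 mm: the r=10.5 cylinder contributes a regular 6-gon of circumradius 10.5; the 24.5×19 cube at (1, 15) contributes its full rectangle; Taking the union: the 2 present regions are separate (no shared area or edge), so areas and boundary lengths simply add and each stays a separate island — 2 connected regions. The result has 2 disconnected regions.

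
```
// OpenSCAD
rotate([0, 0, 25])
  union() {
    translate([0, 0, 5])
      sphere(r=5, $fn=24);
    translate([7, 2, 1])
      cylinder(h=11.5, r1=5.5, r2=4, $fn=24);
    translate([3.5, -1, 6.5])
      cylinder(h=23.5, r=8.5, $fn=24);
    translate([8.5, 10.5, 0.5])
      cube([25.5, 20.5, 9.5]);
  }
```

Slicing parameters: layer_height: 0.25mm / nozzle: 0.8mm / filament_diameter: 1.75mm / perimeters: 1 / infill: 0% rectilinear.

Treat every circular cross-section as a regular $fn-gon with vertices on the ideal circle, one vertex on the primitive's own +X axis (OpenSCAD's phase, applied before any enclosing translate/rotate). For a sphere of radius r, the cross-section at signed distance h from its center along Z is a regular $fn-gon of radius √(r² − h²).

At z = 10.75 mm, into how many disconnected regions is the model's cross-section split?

At z = 10.75 mm: the sphere does not reach this height (|z−center|=5.750 > r=5); the cone at (7, 2) contributes a regular 24-gon of circumradius 4.228 (interpolated between r1=5.5 and r2=4 at t=0.848); the cylinder at (3.5, -1): section is a regular 24-gon, circumradius r=8.5; the cube at (8.5, 10.5) does not reach this height (z outside [0.5, 10]); Combining (union): the regions partially overlap (shared area 54.39 mm²), so overlapping operands fuse into one piece — 1 connected region; (whole slice rotated 25° about Z — lengths, areas and connectivity unchanged). The result has 1 disconnected region.

1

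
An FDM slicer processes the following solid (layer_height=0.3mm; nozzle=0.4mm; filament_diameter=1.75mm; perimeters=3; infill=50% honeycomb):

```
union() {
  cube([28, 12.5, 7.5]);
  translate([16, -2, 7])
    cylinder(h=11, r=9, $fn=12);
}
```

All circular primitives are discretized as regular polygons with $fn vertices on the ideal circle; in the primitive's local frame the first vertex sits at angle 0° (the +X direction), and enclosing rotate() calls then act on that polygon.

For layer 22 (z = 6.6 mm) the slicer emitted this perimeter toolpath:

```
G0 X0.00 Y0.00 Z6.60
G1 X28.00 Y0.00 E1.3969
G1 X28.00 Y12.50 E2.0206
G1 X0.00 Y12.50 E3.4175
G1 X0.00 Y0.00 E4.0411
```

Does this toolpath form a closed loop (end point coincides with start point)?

yes

Start point (G0): (0.00, 0.00). End point (last G1): the path returns to the start — closed.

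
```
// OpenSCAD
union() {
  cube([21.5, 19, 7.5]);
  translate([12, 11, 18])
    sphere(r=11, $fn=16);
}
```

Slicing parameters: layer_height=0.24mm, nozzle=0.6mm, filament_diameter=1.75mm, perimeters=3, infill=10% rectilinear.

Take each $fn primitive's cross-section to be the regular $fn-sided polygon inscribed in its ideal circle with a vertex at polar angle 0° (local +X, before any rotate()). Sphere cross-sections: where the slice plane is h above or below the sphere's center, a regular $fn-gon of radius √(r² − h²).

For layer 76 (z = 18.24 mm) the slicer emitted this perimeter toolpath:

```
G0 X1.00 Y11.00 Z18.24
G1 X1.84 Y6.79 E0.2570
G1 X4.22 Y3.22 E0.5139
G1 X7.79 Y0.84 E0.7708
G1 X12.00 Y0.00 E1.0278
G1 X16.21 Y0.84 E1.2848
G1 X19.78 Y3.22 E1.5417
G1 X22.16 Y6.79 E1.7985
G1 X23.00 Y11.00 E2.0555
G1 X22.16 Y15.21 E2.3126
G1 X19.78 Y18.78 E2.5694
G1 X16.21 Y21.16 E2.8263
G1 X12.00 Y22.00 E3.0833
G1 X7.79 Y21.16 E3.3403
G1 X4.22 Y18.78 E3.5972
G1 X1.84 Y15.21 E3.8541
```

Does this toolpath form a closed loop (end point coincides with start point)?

Start point (G0): (1.00, 11.00). End point (last G1): the path does not return to the start — open.

no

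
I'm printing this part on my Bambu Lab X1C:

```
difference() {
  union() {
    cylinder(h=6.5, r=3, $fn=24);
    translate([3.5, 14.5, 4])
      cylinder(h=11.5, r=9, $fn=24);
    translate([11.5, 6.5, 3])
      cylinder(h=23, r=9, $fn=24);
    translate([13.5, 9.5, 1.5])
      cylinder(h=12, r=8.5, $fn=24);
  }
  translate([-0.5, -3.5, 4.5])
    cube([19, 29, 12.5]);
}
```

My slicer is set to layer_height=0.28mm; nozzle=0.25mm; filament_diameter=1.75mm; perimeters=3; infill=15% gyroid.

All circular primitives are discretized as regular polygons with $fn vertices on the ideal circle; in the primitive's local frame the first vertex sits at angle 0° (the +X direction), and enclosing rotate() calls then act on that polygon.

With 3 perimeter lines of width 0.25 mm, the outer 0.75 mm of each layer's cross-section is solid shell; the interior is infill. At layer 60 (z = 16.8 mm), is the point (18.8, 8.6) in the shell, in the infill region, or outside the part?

At z = 16.8 mm: the cylinder is not intersected at this z (z outside [0, 6.5]); the cylinder at (3.5, 14.5) is not intersected at this z (z outside [4, 15.5]); the cylinder at (11.5, 6.5): section is a regular 24-gon, circumradius r=9; the cylinder at (13.5, 9.5) is absent (z outside [1.5, 13.5]); Taking the union: only the r=9 cylinder at (11.5, 6.5) is present, so the union is just that shape — 1 connected region; the cube at (-0.5, -3.5) is present — its section is the full 19×29 rectangle; Subtracting the remaining from the first: starting from the result so far, the 19×29 cube at (-0.5, -3.5) partially overlaps it — only the 236.75 mm² overlap (of its 551.00 mm²) is removed, clipping the outline — 1 connected region. Overall, the cross-section is a single solid region. The nearest boundary edge runs (18.50, 0.96)→(18.50, 12.04); distance from the point to it = 0.30 mm. The point is inside the cross-section, 0.30 mm from the nearest boundary — within the 0.75 mm shell band (3 × 0.25).

shell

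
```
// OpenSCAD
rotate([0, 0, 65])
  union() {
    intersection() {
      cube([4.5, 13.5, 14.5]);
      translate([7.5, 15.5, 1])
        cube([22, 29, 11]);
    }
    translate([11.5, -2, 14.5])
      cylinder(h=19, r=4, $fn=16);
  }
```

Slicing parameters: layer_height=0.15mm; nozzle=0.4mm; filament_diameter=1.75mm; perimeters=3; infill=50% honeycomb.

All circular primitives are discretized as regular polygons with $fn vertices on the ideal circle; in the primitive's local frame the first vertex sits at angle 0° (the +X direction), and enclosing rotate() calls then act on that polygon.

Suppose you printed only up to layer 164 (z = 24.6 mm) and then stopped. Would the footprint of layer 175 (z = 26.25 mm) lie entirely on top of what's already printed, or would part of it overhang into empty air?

Compare the two slices. At z = 24.6: the cube does not reach this height (z outside [0, 14.5]); the cube at (7.5, 15.5) does not reach this height (z outside [1, 12]); Keeping only the common overlap: at least one operand is absent at this height, so nothing remains; the cylinder at (11.5, -2): section is a regular 16-gon, circumradius r=4 (area = (16/2)·4.000²·sin(360°/16) = 48.98 mm²); Taking the union: only the r=4 cylinder at (11.5, -2) is present, so the union is just that shape — area = 48.98 mm²; (rotated 65° about Z; rotation is an isometry so areas/perimeters/island counts are preserved). At z = 26.25: the cube is not intersected at this z (z outside [0, 14.5]); the cube at (7.5, 15.5) does not reach this height (z outside [1, 12]); Taking the intersection: at least one operand is absent at this height, so nothing remains; the cylinder at (11.5, -2): section is a regular 16-gon, circumradius r=4 (area = (16/2)·4.000²·sin(360°/16) = 48.98 mm²); Merging all regions: only the r=4 cylinder at (11.5, -2) is present, so the union is just that shape — area = 48.98 mm²; (whole slice rotated 65° about Z — lengths, areas and connectivity unchanged). Checking containment: the cross-section at z = 26.25 is a subset of the cross-section at z = 24.6.

entirely on top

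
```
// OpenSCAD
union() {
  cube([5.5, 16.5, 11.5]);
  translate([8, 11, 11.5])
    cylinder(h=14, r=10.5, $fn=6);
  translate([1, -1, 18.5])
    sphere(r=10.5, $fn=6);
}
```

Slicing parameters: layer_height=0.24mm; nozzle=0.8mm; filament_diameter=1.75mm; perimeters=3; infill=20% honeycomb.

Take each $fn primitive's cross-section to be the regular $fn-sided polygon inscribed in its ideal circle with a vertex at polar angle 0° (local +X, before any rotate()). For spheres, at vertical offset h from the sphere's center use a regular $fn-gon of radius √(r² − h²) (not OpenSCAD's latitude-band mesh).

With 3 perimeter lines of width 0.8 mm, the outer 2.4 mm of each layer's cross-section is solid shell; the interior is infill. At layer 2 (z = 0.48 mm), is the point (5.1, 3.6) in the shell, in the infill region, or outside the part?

At z = 0.48 mm: the cube (footprint 5.5×16.5) is included at this height; the cylinder at (8, 11) is absent (z outside [11.5, 25.5]); the sphere at (1, -1) does not reach this height (|z−center|=18.020 > r=10.5); Taking the union: only the 5.5×16.5 cube is present, so the union is just that shape — 1 connected region. Overall, the cross-section is a single solid region. The nearest boundary edge runs (5.50, 0.00)→(5.50, 16.50); distance from the point to it = 0.40 mm. The point is inside the cross-section, 0.40 mm from the nearest boundary — within the 2.4 mm shell band (3 × 0.8).

shell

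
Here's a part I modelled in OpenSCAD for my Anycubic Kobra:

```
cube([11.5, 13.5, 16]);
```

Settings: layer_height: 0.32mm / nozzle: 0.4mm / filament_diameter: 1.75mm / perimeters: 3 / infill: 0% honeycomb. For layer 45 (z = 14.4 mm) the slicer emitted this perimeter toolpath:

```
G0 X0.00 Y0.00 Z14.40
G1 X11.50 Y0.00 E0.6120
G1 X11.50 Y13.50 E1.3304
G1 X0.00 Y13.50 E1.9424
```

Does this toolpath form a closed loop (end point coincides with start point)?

Start point (G0): (0.00, 0.00). End point (last G1): the path does not return to the start — open.

no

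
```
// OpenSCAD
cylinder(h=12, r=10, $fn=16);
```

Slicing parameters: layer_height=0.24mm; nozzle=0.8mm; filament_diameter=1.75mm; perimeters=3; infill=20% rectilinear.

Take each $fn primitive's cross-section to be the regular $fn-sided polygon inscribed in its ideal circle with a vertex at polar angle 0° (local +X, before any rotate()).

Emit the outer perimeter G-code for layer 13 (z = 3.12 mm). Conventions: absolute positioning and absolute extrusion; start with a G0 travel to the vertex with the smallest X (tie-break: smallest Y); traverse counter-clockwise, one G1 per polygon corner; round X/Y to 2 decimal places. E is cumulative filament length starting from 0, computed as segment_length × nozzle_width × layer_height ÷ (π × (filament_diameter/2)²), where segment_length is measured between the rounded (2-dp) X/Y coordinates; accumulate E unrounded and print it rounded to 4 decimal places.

G0 X-10.00 Y0.00 Z3.12
G1 X-9.24 Y-3.83 E0.3117
G1 X-7.07 Y-7.07 E0.6230
G1 X-3.83 Y-9.24 E0.9342
G1 X0.00 Y-10.00 E1.2459
G1 X3.83 Y-9.24 E1.5576
G1 X7.07 Y-7.07 E1.8689
G1 X9.24 Y-3.83 E2.1802
G1 X10.00 Y0.00 E2.4919
G1 X9.24 Y3.83 E2.8036
G1 X7.07 Y7.07 E3.1148
G1 X3.83 Y9.24 E3.4261
G1 X0.00 Y10.00 E3.7378
G1 X-3.83 Y9.24 E4.0495
G1 X-7.07 Y7.07 E4.3608
G1 X-9.24 Y3.83 E4.6720
G1 X-10.00 Y0.00 E4.9837

At z = 3.12 mm: the r=10 cylinder gives a regular 16-gon of circumradius 10 (constant along its height). The outline is a single polygon with 16 vertices. Extrusion per mm of travel: 0.8 × 0.24 / (π × 0.875²) = 0.079824. Accumulating E over each segment gives final E = 4.9837.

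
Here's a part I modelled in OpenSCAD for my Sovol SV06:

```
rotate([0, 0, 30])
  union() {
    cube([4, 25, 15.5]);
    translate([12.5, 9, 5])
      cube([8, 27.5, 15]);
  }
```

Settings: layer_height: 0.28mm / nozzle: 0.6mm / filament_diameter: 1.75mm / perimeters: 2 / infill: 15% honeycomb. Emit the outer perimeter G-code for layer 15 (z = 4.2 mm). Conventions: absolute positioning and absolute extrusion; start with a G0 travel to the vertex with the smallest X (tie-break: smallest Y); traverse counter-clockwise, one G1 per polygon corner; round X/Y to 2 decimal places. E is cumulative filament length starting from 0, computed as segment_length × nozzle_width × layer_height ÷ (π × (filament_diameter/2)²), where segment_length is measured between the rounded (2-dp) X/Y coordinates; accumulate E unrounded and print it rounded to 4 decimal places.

G0 X-12.50 Y21.65 Z4.20
G1 X0.00 Y0.00 E1.7461
G1 X3.46 Y2.00 E2.0253
G1 X-9.04 Y23.65 E3.7714
G1 X-12.50 Y21.65 E4.0505

At z = 4.2 mm: the 4×25 cube contributes its full rectangle; the cube at (12.5, 9) is absent (z outside [5, 20]); Taking the union: only the 4×25 cube is present, so the union is just that shape — 1 connected region; (rotated 30° about Z; rotation is an isometry so areas/perimeters/island counts are preserved). The outline is a single polygon with 4 vertices. Extrusion per mm of travel: 0.6 × 0.28 / (π × 0.875²) = 0.069846. Accumulating E over each segment gives final E = 4.0505.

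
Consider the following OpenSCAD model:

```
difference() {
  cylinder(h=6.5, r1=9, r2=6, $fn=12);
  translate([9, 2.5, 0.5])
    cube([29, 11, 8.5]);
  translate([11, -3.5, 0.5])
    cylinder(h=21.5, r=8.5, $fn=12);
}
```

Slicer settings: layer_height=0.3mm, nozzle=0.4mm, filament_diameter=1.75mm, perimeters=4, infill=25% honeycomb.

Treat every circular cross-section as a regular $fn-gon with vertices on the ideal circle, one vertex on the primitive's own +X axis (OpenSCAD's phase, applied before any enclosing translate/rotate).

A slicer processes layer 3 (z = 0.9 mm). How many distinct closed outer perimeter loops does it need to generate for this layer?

At z = 0.9 mm: the cone contributes a regular 12-gon of circumradius 8.585 (interpolated between r1=9 and r2=6 at t=0.138); the cube at (9, 2.5) (footprint 29×11) is included at this height; the r=8.5 cylinder at (11, -3.5) contributes a regular 12-gon of circumradius 8.5; After the difference (first − rest): starting from the cone, the 29×11 cube at (9, 2.5) misses the remaining region (no effect); the r=8.5 cylinder at (11, -3.5) partially overlaps it — only the 42.99 mm² overlap (of its 216.75 mm²) is removed, clipping the outline — 1 connected region. The result has 1 disconnected region.

1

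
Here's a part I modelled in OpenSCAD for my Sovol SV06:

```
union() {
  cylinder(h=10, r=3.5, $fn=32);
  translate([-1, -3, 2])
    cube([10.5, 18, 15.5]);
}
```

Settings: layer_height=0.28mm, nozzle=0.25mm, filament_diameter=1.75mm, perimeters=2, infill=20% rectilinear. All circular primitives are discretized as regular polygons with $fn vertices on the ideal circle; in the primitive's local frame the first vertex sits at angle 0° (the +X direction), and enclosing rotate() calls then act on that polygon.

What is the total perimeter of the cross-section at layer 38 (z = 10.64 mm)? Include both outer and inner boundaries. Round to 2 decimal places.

At z = 10.64 mm: the cylinder is absent (z outside [0, 10]); the 10.5×18 cube at (-1, -3) contributes its full rectangle (perimeter 57.00 mm); Merging all regions: only the 10.5×18 cube at (-1, -3) is present, so the union is just that shape — boundary = 57.00 mm. Overall, the cross-section is a single solid region. Total boundary length (outer) = 57.00 mm.

57.00 mm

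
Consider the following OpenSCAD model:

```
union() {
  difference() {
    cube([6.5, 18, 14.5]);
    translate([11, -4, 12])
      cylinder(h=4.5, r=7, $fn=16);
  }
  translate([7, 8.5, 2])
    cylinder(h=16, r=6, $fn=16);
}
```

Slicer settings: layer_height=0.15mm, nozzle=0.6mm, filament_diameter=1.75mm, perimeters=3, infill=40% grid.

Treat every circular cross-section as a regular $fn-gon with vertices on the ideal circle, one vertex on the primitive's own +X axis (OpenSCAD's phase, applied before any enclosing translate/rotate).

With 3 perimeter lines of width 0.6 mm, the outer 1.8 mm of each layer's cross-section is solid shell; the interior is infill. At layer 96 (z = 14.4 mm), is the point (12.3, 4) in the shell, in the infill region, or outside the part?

outside

At z = 14.4 mm: the cube is present — its section is the full 6.5×18 rectangle; the r=7 cylinder at (11, -4) gives a regular 16-gon of circumradius 7 (constant along its height); Taking the first minus the rest: starting from the 6.5×18 cube, the r=7 cylinder at (11, -4) partially overlaps it — only the 0.80 mm² overlap (of its 150.01 mm²) is removed, clipping the outline — 1 connected region; the r=6 cylinder at (7, 8.5) contributes a regular 16-gon of circumradius 6; Taking the union: the regions partially overlap (shared area 49.16 mm²), so overlapping operands fuse into one piece — 1 connected region. Overall, the cross-section is a single solid region. The nearest boundary edge runs (12.54, 6.20)→(11.24, 4.26); distance from the point to it = 1.02 mm. The point is not inside any of the regions above, so it lies outside the cross-section (1.02 mm from the nearest boundary).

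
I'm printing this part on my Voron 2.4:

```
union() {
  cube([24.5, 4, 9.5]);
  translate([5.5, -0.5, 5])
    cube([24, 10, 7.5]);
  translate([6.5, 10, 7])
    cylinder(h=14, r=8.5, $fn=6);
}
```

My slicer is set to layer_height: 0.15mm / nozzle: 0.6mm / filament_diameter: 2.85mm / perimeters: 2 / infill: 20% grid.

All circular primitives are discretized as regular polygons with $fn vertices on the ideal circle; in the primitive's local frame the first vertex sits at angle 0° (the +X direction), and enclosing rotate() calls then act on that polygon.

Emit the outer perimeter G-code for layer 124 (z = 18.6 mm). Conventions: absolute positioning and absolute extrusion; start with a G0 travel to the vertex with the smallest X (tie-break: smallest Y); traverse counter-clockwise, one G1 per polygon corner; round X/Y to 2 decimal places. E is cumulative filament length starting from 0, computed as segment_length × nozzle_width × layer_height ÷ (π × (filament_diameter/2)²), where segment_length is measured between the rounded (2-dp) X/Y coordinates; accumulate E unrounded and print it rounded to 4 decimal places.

G0 X-2.00 Y10.00 Z18.60
G1 X2.25 Y2.64 E0.1199
G1 X10.75 Y2.64 E0.2398
G1 X15.00 Y10.00 E0.3597
G1 X10.75 Y17.36 E0.4796
G1 X2.25 Y17.36 E0.5995
G1 X-2.00 Y10.00 E0.7194

At z = 18.6 mm: the cube is absent (z outside [0, 9.5]); the cube at (5.5, -0.5) does not reach this height (z outside [5, 12.5]); the r=8.5 cylinder at (6.5, 10) gives a regular 6-gon of circumradius 8.5 (constant along its height); Combining (union): only the r=8.5 cylinder at (6.5, 10) is present, so the union is just that shape — 1 connected region. The outline is a single polygon with 6 vertices. Extrusion per mm of travel: 0.6 × 0.15 / (π × 1.425²) = 0.014108. Accumulating E over each segment gives final E = 0.7194.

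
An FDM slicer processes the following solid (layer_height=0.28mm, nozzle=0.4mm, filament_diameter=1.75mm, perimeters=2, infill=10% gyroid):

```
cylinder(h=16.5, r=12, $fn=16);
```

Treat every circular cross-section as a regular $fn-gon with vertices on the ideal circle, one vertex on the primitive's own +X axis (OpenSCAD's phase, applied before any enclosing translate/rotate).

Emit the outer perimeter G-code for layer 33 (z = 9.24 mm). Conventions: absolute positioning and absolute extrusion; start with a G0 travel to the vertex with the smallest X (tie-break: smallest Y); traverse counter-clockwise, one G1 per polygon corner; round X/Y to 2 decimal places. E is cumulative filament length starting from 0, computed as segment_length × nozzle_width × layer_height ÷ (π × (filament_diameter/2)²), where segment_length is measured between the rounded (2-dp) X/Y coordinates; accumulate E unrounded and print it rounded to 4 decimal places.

At z = 9.24 mm: the cylinder: section is a regular 16-gon, circumradius r=12. The outline is a single polygon with 16 vertices. Extrusion per mm of travel: 0.4 × 0.28 / (π × 0.875²) = 0.046564. Accumulating E over each segment gives final E = 3.4892.

G0 X-12.00 Y0.00 Z9.24
G1 X-11.09 Y-4.59 E0.2179
G1 X-8.49 Y-8.49 E0.4361
G1 X-4.59 Y-11.09 E0.6544
G1 X0.00 Y-12.00 E0.8723
G1 X4.59 Y-11.09 E1.0902
G1 X8.49 Y-8.49 E1.3084
G1 X11.09 Y-4.59 E1.5267
G1 X12.00 Y0.00 E1.7446
G1 X11.09 Y4.59 E1.9625
G1 X8.49 Y8.49 E2.1807
G1 X4.59 Y11.09 E2.3990
G1 X0.00 Y12.00 E2.6169
G1 X-4.59 Y11.09 E2.8348
G1 X-8.49 Y8.49 E3.0530
G1 X-11.09 Y4.59 E3.2713
G1 X-12.00 Y0.00 E3.4892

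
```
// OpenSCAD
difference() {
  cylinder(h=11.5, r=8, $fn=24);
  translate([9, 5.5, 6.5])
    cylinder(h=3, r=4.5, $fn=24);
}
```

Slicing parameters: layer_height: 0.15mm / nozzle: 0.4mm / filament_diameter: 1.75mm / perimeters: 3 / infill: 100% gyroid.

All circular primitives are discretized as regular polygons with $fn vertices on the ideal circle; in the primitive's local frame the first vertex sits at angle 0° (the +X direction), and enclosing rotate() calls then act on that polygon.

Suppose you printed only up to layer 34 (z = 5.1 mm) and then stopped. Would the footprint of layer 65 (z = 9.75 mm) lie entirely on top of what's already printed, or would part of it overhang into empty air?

entirely on top

Compare the two slices. At z = 5.1: the r=8 cylinder contributes a regular 24-gon of circumradius 8 (area = (24/2)·8.000²·sin(360°/24) = 198.77 mm²); the cylinder at (9, 5.5) does not reach this height (z outside [6.5, 9.5]); Taking the first minus the rest: none of the subtracted shapes is present at this height, so the r=8 cylinder is unchanged — area = 198.77 mm². At z = 9.75: the cylinder: section is a regular 24-gon, circumradius r=8 (area = (24/2)·8.000²·sin(360°/24) = 198.77 mm²); the cylinder at (9, 5.5) is not intersected at this z (z outside [6.5, 9.5]); After the difference (first − rest): none of the subtracted shapes is present at this height, so the r=8 cylinder is unchanged — area = 198.77 mm². Checking containment: the cross-section at z = 9.75 is a subset of the cross-section at z = 5.1.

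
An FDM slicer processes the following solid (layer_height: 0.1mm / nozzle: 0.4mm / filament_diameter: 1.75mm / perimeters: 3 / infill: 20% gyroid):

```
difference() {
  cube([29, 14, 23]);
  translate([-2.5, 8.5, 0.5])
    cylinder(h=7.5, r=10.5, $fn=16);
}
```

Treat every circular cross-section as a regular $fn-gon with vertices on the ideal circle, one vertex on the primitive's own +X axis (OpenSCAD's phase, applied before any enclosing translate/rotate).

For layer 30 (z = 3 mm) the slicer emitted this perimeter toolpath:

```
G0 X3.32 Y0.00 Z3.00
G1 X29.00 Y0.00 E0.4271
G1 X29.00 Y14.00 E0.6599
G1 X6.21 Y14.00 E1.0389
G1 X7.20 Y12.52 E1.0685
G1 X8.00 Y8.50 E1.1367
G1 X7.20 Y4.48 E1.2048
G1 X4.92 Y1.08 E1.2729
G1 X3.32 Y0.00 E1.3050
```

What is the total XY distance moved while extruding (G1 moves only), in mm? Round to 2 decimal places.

78.47 mm

Sum the Euclidean lengths of each G1 segment: total = 78.47 mm.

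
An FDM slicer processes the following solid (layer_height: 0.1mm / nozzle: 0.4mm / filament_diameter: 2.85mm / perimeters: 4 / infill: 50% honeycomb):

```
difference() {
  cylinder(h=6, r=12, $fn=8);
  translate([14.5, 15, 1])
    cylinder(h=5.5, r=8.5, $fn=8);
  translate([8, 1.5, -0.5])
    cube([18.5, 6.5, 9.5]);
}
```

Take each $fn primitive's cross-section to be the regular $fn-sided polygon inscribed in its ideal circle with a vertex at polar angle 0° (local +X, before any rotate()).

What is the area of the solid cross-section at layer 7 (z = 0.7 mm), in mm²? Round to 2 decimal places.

394.08 mm²

At z = 0.7 mm: the cylinder: section is a regular 8-gon, circumradius r=12 (area = (8/2)·12.000²·sin(360°/8) = 407.29 mm²); the cylinder at (14.5, 15) does not reach this height (z outside [1, 6.5]); the cube at (8, 1.5) (footprint 18.5×6.5) is included at this height (area 120.25 mm²); After the difference (first − rest): starting from the r=12 cylinder (407.29 mm²), the 18.5×6.5 cube at (8, 1.5) partially overlaps it — only the 13.21 mm² overlap (of its 120.25 mm²) is removed, clipping the outline — area = 394.08 mm². Overall, the cross-section is a single solid region. Net area = 394.08 mm².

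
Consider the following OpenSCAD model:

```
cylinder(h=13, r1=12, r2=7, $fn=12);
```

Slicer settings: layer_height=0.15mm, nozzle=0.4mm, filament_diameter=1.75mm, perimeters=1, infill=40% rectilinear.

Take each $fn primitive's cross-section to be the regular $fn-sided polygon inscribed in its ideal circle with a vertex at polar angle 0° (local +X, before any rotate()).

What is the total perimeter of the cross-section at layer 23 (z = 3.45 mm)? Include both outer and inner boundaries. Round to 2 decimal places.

66.30 mm

At z = 3.45 mm: the cone contributes a regular 12-gon of circumradius 10.673 (interpolated between r1=12 and r2=7 at t=0.265) (perimeter = 2·12·10.673·sin(180°/12) = 66.30 mm). Overall, the cross-section is a single solid region. Total boundary length (outer) = 66.30 mm.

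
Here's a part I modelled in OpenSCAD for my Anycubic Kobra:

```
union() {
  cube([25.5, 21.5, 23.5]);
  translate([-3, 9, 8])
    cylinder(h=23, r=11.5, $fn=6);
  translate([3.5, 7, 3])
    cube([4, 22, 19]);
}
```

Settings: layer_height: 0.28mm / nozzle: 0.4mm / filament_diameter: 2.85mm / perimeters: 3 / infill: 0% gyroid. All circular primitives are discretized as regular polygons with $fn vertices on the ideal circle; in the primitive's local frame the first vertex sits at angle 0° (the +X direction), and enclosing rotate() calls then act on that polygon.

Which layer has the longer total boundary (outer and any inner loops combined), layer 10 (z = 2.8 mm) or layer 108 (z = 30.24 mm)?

Layer 10 (z = 2.8): the cube (footprint 25.5×21.5) is included at this height (perimeter 94.00 mm); the cylinder at (-3, 9) is absent (z outside [8, 31]); the cube at (3.5, 7) does not reach this height (z outside [3, 22]); Merging all regions: only the 25.5×21.5 cube is present, so the union is just that shape — boundary = 94.00 mm. So its perimeter = 94.00 mm. Layer 108 (z = 30.24): the cube is not intersected at this z (z outside [0, 23.5]); the cylinder at (-3, 9): section is a regular 6-gon, circumradius r=11.5 (perimeter = 2·6·11.500·sin(180°/6) = 69.00 mm); the cube at (3.5, 7) does not reach this height (z outside [3, 22]); Merging all regions: only the r=11.5 cylinder at (-3, 9) is present, so the union is just that shape — boundary = 69.00 mm. So its perimeter = 69.00 mm. Layer 10 is larger (94.00 vs 69.00 mm).

layer 10 (z = 2.8 mm)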